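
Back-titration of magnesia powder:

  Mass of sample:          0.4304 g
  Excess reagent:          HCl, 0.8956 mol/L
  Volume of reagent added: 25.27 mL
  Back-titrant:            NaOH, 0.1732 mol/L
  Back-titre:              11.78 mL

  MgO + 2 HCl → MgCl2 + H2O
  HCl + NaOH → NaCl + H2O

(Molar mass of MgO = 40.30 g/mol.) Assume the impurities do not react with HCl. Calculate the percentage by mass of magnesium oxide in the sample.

n(HCl) added = 0.02527 × 0.8956 = 0.02263 mol
n(NaOH) used in back-titration = 0.01178 × 0.1732 = 2.040 × 10^-3 mol
n(HCl) left over = 2.040 × 10^-3 mol (1:1 ratio)
n(HCl) consumed by analyte = 0.02263 − 2.040 × 10^-3 = 0.02059 mol
From the 1:2 ratio, n(MgO) = 1/2 × 0.02059 = 0.01030 mol
mass of MgO = 0.01030 × 40.30 = 0.4149 g
% MgO = 0.4149 / 0.4304 × 100 = 96.40 %

96.40 %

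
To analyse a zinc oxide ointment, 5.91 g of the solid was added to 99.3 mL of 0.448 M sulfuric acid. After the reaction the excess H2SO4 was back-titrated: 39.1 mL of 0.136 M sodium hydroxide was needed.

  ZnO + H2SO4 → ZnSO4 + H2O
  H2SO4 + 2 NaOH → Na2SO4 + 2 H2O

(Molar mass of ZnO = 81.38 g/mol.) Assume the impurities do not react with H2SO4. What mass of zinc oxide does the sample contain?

3.40 g

n(H2SO4) added = 0.0993 × 0.448 = 0.0445 mol
n(NaOH) used in back-titration = 0.0391 × 0.136 = 5.32 × 10^-3 mol
From the 1:2 ratio, n(H2SO4) left over = 1/2 × 5.32 × 10^-3 = 2.66 × 10^-3 mol
n(H2SO4) consumed by analyte = 0.0445 − 2.66 × 10^-3 = 0.0418 mol
n(ZnO) = 0.0418 mol (1:1 ratio)
mass of ZnO = 0.0418 × 81.38 = 3.40 g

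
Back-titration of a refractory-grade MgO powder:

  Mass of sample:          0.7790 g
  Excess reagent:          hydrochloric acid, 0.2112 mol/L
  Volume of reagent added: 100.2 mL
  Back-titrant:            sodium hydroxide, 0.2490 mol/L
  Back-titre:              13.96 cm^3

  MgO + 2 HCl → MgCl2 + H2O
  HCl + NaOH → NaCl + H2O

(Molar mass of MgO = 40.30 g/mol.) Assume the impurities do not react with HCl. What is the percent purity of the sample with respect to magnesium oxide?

45.75 %

n(HCl) added = 0.1002 × 0.2112 = 0.02116 mol
n(NaOH) used in back-titration = 0.01396 × 0.2490 = 3.476 × 10^-3 mol
n(HCl) left over = 3.476 × 10^-3 mol (1:1 ratio)
n(HCl) consumed by analyte = 0.02116 − 3.476 × 10^-3 = 0.01769 mol
From the 1:2 ratio, n(MgO) = 1/2 × 0.01769 = 8.843 × 10^-3 mol
mass of MgO = 8.843 × 10^-3 × 40.30 = 0.3564 g
% MgO = 0.3564 / 0.7790 × 100 = 45.75 %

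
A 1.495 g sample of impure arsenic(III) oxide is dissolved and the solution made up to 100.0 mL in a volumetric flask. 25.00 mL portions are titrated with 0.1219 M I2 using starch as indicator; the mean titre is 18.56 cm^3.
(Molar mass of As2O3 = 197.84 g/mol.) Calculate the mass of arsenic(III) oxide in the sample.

0.8952 g

As2O3 + 2 I2 + 2 H2O → As2O5 + 4 HI
n(I2) per titration = 0.01856 × 0.1219 = 2.262 × 10^-3 mol
From the 1:2 ratio, n(As2O3) in each aliquot = 1/2 × 2.262 × 10^-3 = 1.131 × 10^-3 mol
n(As2O3) in the whole flask = 1.131 × 10^-3 × 100.0/25.00 = 4.525 × 10^-3 mol
mass of As2O3 = 4.525 × 10^-3 × 197.84 = 0.8952 g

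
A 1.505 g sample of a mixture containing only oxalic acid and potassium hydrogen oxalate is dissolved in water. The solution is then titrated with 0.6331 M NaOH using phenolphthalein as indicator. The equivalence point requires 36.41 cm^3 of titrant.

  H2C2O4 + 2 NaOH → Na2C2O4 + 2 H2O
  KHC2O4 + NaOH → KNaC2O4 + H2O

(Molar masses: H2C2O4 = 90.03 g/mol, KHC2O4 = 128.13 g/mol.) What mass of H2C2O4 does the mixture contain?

n(NaOH) = 0.03641 × 0.6331 = 0.02305 mol
Let x = n(H2C2O4), y = n(KHC2O4).
Titrant: 2x + 1y = 0.02305;  mass: 90.03x + 128.13y = 1.505
Solving, x = 8.714 × 10^-3 mol, y = 5.623 × 10^-3 mol
mass of H2C2O4 = 8.714 × 10^-3 × 90.03 = 0.7845 g

0.7845 g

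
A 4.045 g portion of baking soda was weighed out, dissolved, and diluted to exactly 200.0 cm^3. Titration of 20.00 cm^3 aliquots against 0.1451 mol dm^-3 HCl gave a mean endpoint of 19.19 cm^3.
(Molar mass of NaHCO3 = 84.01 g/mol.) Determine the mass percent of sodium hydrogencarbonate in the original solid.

NaHCO3 + HCl → NaCl + H2O + CO2
n(HCl) per titration = 0.01919 × 0.1451 = 2.784 × 10^-3 mol
n(NaHCO3) in each aliquot = 2.784 × 10^-3 mol (1:1 ratio)
n(NaHCO3) in the whole flask = 2.784 × 10^-3 × 200.0/20.00 = 0.02784 mol
mass of NaHCO3 = 0.02784 × 84.01 = 2.339 g
% NaHCO3 = 2.339 / 4.045 × 100 = 57.83 %

57.83 %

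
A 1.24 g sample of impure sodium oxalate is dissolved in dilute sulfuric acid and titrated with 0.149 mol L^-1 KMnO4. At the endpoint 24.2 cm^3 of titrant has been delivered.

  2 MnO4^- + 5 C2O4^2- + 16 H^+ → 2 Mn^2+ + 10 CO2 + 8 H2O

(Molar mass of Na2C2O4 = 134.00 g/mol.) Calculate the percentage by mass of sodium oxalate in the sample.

97.4 %

n(KMnO4) = 0.0242 L × 0.149 mol/L = 3.61 × 10^-3 mol
From the 5:2 ratio, n(Na2C2O4) = 5/2 × 3.61 × 10^-3 = 9.01 × 10^-3 mol
mass of Na2C2O4 = 9.01 × 10^-3 × 134.00 g/mol = 1.21 g
% Na2C2O4 = 1.21 / 1.24 × 100 = 97.4 %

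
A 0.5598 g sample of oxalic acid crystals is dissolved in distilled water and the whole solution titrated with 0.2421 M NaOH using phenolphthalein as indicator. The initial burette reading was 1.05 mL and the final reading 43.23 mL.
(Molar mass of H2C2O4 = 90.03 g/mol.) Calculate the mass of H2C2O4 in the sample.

0.4597 g

H2C2O4 + 2 NaOH → Na2C2O4 + 2 H2O
n(NaOH) = 0.04218 L × 0.2421 mol/L = 0.01021 mol
From the 1:2 ratio, n(H2C2O4) = 1/2 × 0.01021 = 5.106 × 10^-3 mol
mass of H2C2O4 = 5.106 × 10^-3 × 90.03 g/mol = 0.4597 g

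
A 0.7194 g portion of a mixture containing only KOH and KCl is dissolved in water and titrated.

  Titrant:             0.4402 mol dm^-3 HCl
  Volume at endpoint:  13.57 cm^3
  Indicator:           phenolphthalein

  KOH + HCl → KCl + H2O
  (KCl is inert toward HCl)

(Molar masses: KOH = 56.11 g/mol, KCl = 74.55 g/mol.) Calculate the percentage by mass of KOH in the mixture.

n(HCl) = 0.01357 × 0.4402 = 5.974 × 10^-3 mol
Let x = n(KOH), y = n(KCl).
Titrant: 1x = 5.974 × 10^-3;  mass: 56.11x + 74.55y = 0.7194
Solving, x = 5.974 × 10^-3 mol, y = 5.154 × 10^-3 mol
mass of KOH = 5.974 × 10^-3 × 56.11 = 0.3352 g
% KOH = 0.3352 / 0.7194 × 100 = 46.59 %

46.59 %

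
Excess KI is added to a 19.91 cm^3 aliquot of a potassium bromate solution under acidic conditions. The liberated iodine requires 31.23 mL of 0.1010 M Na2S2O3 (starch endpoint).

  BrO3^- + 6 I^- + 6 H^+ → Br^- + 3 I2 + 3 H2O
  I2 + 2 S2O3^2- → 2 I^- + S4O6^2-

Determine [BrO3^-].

n(S2O3^2-) = 0.03123 × 0.1010 = 3.154 × 10^-3 mol
n(I2) = n(S2O3^2-)/2 = 1.577 × 10^-3 mol
From the 1:3 ratio, n(BrO3^-) in the aliquot = 1/3 × 1.577 × 10^-3 = 5.257 × 10^-4 mol
[BrO3^-] = 5.257 × 10^-4 / 0.01991 = 0.02640 mol/L

0.02640 M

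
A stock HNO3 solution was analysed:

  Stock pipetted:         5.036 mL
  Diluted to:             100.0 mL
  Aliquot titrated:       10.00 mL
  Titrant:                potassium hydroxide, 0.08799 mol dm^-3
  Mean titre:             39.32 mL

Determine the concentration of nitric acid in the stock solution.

HNO3 + KOH → KNO3 + H2O
n(KOH) = 0.03932 × 0.08799 = 3.460 × 10^-3 mol
n(HNO3) in the aliquot = 3.460 × 10^-3 mol (1:1 ratio)
[HNO3]_dilute = 3.460 × 10^-3 / 0.01000 = 0.3460 mol/L
Dilution factor = 100.0 / 5.036 = 19.86
[HNO3]_stock = 0.3460 × 19.86 = 6.870 mol/L

6.870 mol/L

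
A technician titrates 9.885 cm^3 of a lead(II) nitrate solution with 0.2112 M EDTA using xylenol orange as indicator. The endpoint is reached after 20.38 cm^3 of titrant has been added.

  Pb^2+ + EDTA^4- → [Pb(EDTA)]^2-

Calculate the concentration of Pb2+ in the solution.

0.4354 M

n(EDTA) = 0.02038 L × 0.2112 mol/L = 4.304 × 10^-3 mol
n(Pb2+) = 4.304 × 10^-3 mol (1:1 mole ratio)
[Pb2+] = 4.304 × 10^-3 mol / 0.009885 L = 0.4354 mol/L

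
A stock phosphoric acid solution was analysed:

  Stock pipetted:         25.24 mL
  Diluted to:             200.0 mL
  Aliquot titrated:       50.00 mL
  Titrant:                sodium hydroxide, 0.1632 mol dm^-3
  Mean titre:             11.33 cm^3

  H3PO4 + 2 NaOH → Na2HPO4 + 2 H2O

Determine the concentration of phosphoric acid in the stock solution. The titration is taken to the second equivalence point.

n(NaOH) = 0.01133 × 0.1632 = 1.849 × 10^-3 mol
From the 1:2 ratio, n(H3PO4) in the aliquot = 1/2 × 1.849 × 10^-3 = 9.245 × 10^-4 mol
[H3PO4]_dilute = 9.245 × 10^-4 / 0.05000 = 0.01849 mol/L
Dilution factor = 200.0 / 25.24 = 7.924
[H3PO4]_stock = 0.01849 × 7.924 = 0.1465 mol/L

0.1465 mol/L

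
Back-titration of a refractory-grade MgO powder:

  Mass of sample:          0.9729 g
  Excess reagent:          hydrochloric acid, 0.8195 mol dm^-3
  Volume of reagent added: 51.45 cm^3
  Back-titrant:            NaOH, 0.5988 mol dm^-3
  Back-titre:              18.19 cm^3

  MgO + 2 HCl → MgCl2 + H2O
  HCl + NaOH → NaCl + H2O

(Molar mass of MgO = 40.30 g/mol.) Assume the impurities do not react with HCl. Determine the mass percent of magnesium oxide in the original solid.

n(HCl) added = 0.05145 × 0.8195 = 0.04216 mol
n(NaOH) used in back-titration = 0.01819 × 0.5988 = 0.01089 mol
n(HCl) left over = 0.01089 mol (1:1 ratio)
n(HCl) consumed by analyte = 0.04216 − 0.01089 = 0.03127 mol
From the 1:2 ratio, n(MgO) = 1/2 × 0.03127 = 0.01564 mol
mass of MgO = 0.01564 × 40.30 = 0.6301 g
% MgO = 0.6301 / 0.9729 × 100 = 64.77 %

64.77 %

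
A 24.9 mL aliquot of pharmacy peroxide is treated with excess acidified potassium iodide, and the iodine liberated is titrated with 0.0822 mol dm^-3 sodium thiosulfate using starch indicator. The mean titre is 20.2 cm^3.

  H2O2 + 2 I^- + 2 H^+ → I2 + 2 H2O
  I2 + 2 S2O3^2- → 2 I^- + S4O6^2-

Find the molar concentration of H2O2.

0.0333 mol/L

n(S2O3^2-) = 0.0202 × 0.0822 = 1.66 × 10^-3 mol
n(I2) = n(S2O3^2-)/2 = 8.30 × 10^-4 mol
n(H2O2) in the aliquot = 8.30 × 10^-4 mol (1:1 ratio)
[H2O2] = 8.30 × 10^-4 / 0.0249 = 0.0333 mol/L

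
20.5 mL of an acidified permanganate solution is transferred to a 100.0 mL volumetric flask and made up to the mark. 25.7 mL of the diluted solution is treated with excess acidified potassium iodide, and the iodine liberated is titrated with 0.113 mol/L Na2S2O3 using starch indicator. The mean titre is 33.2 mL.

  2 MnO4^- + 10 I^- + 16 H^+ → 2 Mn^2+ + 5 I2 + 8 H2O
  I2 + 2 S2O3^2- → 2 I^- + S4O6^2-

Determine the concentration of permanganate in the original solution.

n(S2O3^2-) = 0.0332 × 0.113 = 3.75 × 10^-3 mol
n(I2) = n(S2O3^2-)/2 = 1.88 × 10^-3 mol
From the 2:5 ratio, n(MnO4^-) in the aliquot = 2/5 × 1.88 × 10^-3 = 7.50 × 10^-4 mol
[MnO4^-]_dilute = 7.50 × 10^-4 / 0.0257 = 0.0292 mol/L
[MnO4^-]_original = 0.0292 × 100.0/20.5 = 0.142 mol/L

0.142 mol/L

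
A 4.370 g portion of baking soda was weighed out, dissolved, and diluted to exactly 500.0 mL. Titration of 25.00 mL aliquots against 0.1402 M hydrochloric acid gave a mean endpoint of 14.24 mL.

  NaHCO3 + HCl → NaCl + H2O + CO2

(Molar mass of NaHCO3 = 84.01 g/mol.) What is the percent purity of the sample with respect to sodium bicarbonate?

n(HCl) per titration = 0.01424 × 0.1402 = 1.996 × 10^-3 mol
n(NaHCO3) in each aliquot = 1.996 × 10^-3 mol (1:1 ratio)
n(NaHCO3) in the whole flask = 1.996 × 10^-3 × 500.0/25.00 = 0.03993 mol
mass of NaHCO3 = 0.03993 × 84.01 = 3.354 g
% NaHCO3 = 3.354 / 4.370 × 100 = 76.76 %

76.76 %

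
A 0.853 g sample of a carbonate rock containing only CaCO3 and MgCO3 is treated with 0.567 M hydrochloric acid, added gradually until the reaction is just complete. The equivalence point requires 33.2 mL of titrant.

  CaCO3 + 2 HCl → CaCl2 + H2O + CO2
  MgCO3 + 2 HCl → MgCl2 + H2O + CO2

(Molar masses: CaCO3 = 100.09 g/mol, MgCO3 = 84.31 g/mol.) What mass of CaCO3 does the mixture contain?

n(HCl) = 0.0332 × 0.567 = 0.0188 mol
Let x = n(CaCO3), y = n(MgCO3).
Titrant: 2x + 2y = 0.0188;  mass: 100.09x + 84.31y = 0.853
Solving, x = 3.77 × 10^-3 mol, y = 5.64 × 10^-3 mol
mass of CaCO3 = 3.77 × 10^-3 × 100.09 = 0.377 g

0.377 g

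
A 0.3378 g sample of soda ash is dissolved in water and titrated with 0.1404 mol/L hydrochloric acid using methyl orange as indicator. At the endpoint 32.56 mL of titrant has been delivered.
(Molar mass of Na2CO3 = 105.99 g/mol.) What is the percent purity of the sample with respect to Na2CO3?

71.72 %

Na2CO3 + 2 HCl → 2 NaCl + H2O + CO2
n(HCl) = 0.03256 L × 0.1404 mol/L = 4.571 × 10^-3 mol
From the 1:2 ratio, n(Na2CO3) = 1/2 × 4.571 × 10^-3 = 2.286 × 10^-3 mol
mass of Na2CO3 = 2.286 × 10^-3 × 105.99 g/mol = 0.2423 g
% Na2CO3 = 0.2423 / 0.3378 × 100 = 71.72 %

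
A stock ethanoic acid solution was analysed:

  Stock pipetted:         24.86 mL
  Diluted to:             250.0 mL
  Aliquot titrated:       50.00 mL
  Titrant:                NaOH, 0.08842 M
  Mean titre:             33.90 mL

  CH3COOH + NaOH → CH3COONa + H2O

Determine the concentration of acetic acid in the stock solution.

0.6029 M

n(NaOH) = 0.03390 × 0.08842 = 2.997 × 10^-3 mol
n(CH3COOH) in the aliquot = 2.997 × 10^-3 mol (1:1 ratio)
[CH3COOH]_dilute = 2.997 × 10^-3 / 0.05000 = 0.05995 mol/L
Dilution factor = 250.0 / 24.86 = 10.06
[CH3COOH]_stock = 0.05995 × 10.06 = 0.6029 mol/L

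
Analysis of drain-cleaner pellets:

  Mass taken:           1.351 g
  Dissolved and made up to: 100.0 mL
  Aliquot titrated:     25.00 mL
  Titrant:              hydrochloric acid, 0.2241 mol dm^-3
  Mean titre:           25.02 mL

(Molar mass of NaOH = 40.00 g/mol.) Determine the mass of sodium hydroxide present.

NaOH + HCl → NaCl + H2O
n(HCl) per titration = 0.02502 × 0.2241 = 5.607 × 10^-3 mol
n(NaOH) in each aliquot = 5.607 × 10^-3 mol (1:1 ratio)
n(NaOH) in the whole flask = 5.607 × 10^-3 × 100.0/25.00 = 0.02243 mol
mass of NaOH = 0.02243 × 40.00 = 0.8971 g

0.8971 g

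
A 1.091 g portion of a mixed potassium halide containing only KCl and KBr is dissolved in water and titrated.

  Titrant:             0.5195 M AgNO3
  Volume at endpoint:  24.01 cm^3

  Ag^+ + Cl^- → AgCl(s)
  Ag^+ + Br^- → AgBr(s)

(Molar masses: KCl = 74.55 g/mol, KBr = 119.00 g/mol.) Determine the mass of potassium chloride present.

n(AgNO3) = 0.02401 × 0.5195 = 0.01247 mol
Let x = n(KCl), y = n(KBr).
Titrant: 1x + 1y = 0.01247;  mass: 74.55x + 119.00y = 1.091
Solving, x = 8.848 × 10^-3 mol, y = 3.625 × 10^-3 mol
mass of KCl = 8.848 × 10^-3 × 74.55 = 0.6596 g

0.6596 g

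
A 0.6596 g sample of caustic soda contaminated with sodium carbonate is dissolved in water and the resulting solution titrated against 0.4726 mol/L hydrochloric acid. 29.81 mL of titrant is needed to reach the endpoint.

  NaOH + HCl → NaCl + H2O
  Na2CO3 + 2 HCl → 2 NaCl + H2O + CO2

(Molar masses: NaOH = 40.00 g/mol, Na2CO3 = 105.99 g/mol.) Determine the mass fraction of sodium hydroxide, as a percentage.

n(HCl) = 0.02981 × 0.4726 = 0.01409 mol
Let x = n(NaOH), y = n(Na2CO3).
Titrant: 1x + 2y = 0.01409;  mass: 40.00x + 105.99y = 0.6596
Solving, x = 6.695 × 10^-3 mol, y = 3.696 × 10^-3 mol
mass of NaOH = 6.695 × 10^-3 × 40.00 = 0.2678 g
% NaOH = 0.2678 / 0.6596 × 100 = 40.60 %

40.60 %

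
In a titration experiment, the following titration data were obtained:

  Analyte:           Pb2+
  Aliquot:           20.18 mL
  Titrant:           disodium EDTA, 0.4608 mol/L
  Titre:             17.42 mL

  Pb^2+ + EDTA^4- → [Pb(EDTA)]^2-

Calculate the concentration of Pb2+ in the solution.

0.3978 mol/L

n(EDTA) = 0.01742 L × 0.4608 mol/L = 8.027 × 10^-3 mol
n(Pb2+) = 8.027 × 10^-3 mol (1:1 mole ratio)
[Pb2+] = 8.027 × 10^-3 mol / 0.02018 L = 0.3978 mol/L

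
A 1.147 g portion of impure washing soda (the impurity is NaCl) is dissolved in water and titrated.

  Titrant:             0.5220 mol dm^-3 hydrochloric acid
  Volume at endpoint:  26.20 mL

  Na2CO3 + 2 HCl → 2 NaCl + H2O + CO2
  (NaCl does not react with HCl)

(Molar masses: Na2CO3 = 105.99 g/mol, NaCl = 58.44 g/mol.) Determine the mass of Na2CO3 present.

n(HCl) = 0.02620 × 0.5220 = 0.01368 mol
Let x = n(Na2CO3), y = n(NaCl).
Titrant: 2x = 0.01368;  mass: 105.99x + 58.44y = 1.147
Solving, x = 6.838 × 10^-3 mol, y = 7.225 × 10^-3 mol
mass of Na2CO3 = 6.838 × 10^-3 × 105.99 = 0.7248 g

0.7248 g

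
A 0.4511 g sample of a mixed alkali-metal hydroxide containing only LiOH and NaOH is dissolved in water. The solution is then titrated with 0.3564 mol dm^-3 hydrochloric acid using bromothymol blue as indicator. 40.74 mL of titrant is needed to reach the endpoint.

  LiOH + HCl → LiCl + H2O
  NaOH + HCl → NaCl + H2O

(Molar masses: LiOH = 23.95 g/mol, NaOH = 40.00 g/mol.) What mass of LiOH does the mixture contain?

n(HCl) = 0.04074 × 0.3564 = 0.01452 mol
Let x = n(LiOH), y = n(NaOH).
Titrant: 1x + 1y = 0.01452;  mass: 23.95x + 40.00y = 0.4511
Solving, x = 8.080 × 10^-3 mol, y = 6.439 × 10^-3 mol
mass of LiOH = 8.080 × 10^-3 × 23.95 = 0.1935 g

0.1935 g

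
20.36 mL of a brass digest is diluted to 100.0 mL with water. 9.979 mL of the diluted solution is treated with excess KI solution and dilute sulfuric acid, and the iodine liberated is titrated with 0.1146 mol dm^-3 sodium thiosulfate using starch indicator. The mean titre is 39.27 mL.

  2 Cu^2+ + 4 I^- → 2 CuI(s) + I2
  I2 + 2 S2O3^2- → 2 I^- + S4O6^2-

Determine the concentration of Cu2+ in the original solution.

2.215 mol/L

n(S2O3^2-) = 0.03927 × 0.1146 = 4.500 × 10^-3 mol
n(I2) = n(S2O3^2-)/2 = 2.250 × 10^-3 mol
From the 2:1 ratio, n(Cu2+) in the aliquot = 2/1 × 2.250 × 10^-3 = 4.500 × 10^-3 mol
[Cu2+]_dilute = 4.500 × 10^-3 / 0.009979 = 0.4510 mol/L
[Cu2+]_original = 0.4510 × 100.0/20.36 = 2.215 mol/L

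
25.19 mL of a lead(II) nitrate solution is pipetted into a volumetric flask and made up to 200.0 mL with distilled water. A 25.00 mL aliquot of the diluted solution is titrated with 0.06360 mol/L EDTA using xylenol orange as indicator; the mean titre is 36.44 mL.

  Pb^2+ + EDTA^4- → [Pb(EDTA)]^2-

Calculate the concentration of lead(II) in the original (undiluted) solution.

0.7360 mol/L

n(EDTA) = 0.03644 × 0.06360 = 2.318 × 10^-3 mol
n(Pb2+) in the aliquot = 2.318 × 10^-3 mol (1:1 ratio)
[Pb2+]_dilute = 2.318 × 10^-3 / 0.02500 = 0.09270 mol/L
Dilution factor = 200.0 / 25.19 = 7.940
[Pb2+]_stock = 0.09270 × 7.940 = 0.7360 mol/L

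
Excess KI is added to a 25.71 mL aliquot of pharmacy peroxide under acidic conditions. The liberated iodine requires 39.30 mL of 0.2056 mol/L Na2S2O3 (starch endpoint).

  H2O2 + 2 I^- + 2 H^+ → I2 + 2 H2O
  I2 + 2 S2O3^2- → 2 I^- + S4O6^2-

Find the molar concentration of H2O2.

0.1571 mol/L

n(S2O3^2-) = 0.03930 × 0.2056 = 8.080 × 10^-3 mol
n(I2) = n(S2O3^2-)/2 = 4.040 × 10^-3 mol
n(H2O2) in the aliquot = 4.040 × 10^-3 mol (1:1 ratio)
[H2O2] = 4.040 × 10^-3 / 0.02571 = 0.1571 mol/L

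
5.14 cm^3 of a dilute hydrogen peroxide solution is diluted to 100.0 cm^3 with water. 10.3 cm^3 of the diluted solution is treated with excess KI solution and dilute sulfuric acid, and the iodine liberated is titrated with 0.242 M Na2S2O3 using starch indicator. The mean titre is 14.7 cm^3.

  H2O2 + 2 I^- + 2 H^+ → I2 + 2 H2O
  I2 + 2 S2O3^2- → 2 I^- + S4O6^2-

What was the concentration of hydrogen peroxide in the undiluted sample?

3.36 M

n(S2O3^2-) = 0.0147 × 0.242 = 3.56 × 10^-3 mol
n(I2) = n(S2O3^2-)/2 = 1.78 × 10^-3 mol
n(H2O2) in the aliquot = 1.78 × 10^-3 mol (1:1 ratio)
[H2O2]_dilute = 1.78 × 10^-3 / 0.0103 = 0.173 mol/L
[H2O2]_original = 0.173 × 100.0/5.14 = 3.36 mol/L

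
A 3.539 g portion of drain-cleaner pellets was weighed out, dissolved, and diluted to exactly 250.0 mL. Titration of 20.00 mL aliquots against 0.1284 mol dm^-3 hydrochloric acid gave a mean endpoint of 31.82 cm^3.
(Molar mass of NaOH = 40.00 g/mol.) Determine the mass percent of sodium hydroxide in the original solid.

57.72 %

NaOH + HCl → NaCl + H2O
n(HCl) per titration = 0.03182 × 0.1284 = 4.086 × 10^-3 mol
n(NaOH) in each aliquot = 4.086 × 10^-3 mol (1:1 ratio)
n(NaOH) in the whole flask = 4.086 × 10^-3 × 250.0/20.00 = 0.05107 mol
mass of NaOH = 0.05107 × 40.00 = 2.043 g
% NaOH = 2.043 / 3.539 × 100 = 57.72 %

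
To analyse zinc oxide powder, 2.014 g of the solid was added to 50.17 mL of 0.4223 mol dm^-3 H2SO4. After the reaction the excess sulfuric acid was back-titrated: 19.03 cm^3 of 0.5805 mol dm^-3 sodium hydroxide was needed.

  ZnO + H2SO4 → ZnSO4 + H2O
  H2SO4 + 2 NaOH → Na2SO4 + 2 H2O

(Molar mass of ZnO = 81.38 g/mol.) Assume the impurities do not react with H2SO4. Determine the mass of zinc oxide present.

1.275 g

n(H2SO4) added = 0.05017 × 0.4223 = 0.02119 mol
n(NaOH) used in back-titration = 0.01903 × 0.5805 = 0.01105 mol
From the 1:2 ratio, n(H2SO4) left over = 1/2 × 0.01105 = 5.523 × 10^-3 mol
n(H2SO4) consumed by analyte = 0.02119 − 5.523 × 10^-3 = 0.01566 mol
n(ZnO) = 0.01566 mol (1:1 ratio)
mass of ZnO = 0.01566 × 81.38 = 1.275 g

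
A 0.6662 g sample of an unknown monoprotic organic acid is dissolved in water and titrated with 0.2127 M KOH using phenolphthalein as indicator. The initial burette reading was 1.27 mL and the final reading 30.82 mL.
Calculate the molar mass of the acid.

106.0 g/mol

n(KOH) = 0.02955 L × 0.2127 mol/L = 6.285 × 10^-3 mol
n(HA) = 6.285 × 10^-3 mol (1:1 ratio)
M = m / n = 0.6662 g / 6.285 × 10^-3 mol = 106.0 g/mol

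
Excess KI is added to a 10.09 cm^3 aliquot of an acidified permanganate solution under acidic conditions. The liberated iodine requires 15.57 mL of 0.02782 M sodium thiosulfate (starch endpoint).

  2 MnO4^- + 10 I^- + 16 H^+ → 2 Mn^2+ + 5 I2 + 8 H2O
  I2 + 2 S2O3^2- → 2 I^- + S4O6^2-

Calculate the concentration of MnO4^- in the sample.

0.008586 M

n(S2O3^2-) = 0.01557 × 0.02782 = 4.332 × 10^-4 mol
n(I2) = n(S2O3^2-)/2 = 2.166 × 10^-4 mol
From the 2:5 ratio, n(MnO4^-) in the aliquot = 2/5 × 2.166 × 10^-4 = 8.663 × 10^-5 mol
[MnO4^-] = 8.663 × 10^-5 / 0.01009 = 0.008586 mol/L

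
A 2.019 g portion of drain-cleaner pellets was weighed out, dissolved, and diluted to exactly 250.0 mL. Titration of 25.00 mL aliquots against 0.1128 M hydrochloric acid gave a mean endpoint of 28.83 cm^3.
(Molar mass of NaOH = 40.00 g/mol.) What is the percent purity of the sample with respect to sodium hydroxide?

NaOH + HCl → NaCl + H2O
n(HCl) per titration = 0.02883 × 0.1128 = 3.252 × 10^-3 mol
n(NaOH) in each aliquot = 3.252 × 10^-3 mol (1:1 ratio)
n(NaOH) in the whole flask = 3.252 × 10^-3 × 250.0/25.00 = 0.03252 mol
mass of NaOH = 0.03252 × 40.00 = 1.301 g
% NaOH = 1.301 / 2.019 × 100 = 64.43 %

64.43 %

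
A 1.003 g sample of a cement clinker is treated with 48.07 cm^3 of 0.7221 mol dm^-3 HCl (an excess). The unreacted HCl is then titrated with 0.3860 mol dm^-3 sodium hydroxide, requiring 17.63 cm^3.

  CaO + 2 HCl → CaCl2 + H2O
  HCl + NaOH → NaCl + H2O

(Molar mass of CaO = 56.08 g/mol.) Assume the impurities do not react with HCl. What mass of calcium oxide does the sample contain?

0.7825 g

n(HCl) added = 0.04807 × 0.7221 = 0.03471 mol
n(NaOH) used in back-titration = 0.01763 × 0.3860 = 6.805 × 10^-3 mol
n(HCl) left over = 6.805 × 10^-3 mol (1:1 ratio)
n(HCl) consumed by analyte = 0.03471 − 6.805 × 10^-3 = 0.02791 mol
From the 1:2 ratio, n(CaO) = 1/2 × 0.02791 = 0.01395 mol
mass of CaO = 0.01395 × 56.08 = 0.7825 g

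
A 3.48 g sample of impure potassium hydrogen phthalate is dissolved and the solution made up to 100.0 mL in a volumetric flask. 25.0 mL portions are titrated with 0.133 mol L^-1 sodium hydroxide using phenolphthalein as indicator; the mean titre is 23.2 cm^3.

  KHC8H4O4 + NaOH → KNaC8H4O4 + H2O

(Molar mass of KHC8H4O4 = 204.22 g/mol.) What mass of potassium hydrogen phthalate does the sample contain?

n(NaOH) per titration = 0.0232 × 0.133 = 3.09 × 10^-3 mol
n(KHC8H4O4) in each aliquot = 3.09 × 10^-3 mol (1:1 ratio)
n(KHC8H4O4) in the whole flask = 3.09 × 10^-3 × 100.0/25.0 = 0.0123 mol
mass of KHC8H4O4 = 0.0123 × 204.22 = 2.52 g

2.52 g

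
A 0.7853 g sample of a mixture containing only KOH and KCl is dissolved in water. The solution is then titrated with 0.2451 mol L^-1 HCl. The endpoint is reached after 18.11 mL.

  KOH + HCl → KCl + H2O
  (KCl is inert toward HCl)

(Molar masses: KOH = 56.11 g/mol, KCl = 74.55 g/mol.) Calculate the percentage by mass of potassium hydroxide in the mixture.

31.72 %

n(HCl) = 0.01811 × 0.2451 = 4.439 × 10^-3 mol
Let x = n(KOH), y = n(KCl).
Titrant: 1x = 4.439 × 10^-3;  mass: 56.11x + 74.55y = 0.7853
Solving, x = 4.439 × 10^-3 mol, y = 7.193 × 10^-3 mol
mass of KOH = 4.439 × 10^-3 × 56.11 = 0.2491 g
% KOH = 0.2491 / 0.7853 × 100 = 31.72 %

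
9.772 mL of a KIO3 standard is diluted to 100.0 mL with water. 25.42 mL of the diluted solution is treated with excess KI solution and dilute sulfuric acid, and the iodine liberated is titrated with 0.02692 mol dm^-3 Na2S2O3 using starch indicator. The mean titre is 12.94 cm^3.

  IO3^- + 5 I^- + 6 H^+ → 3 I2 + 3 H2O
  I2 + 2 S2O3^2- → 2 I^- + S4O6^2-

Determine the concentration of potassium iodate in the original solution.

0.02337 mol/L

n(S2O3^2-) = 0.01294 × 0.02692 = 3.483 × 10^-4 mol
n(I2) = n(S2O3^2-)/2 = 1.742 × 10^-4 mol
From the 1:3 ratio, n(IO3^-) in the aliquot = 1/3 × 1.742 × 10^-4 = 5.806 × 10^-5 mol
[IO3^-]_dilute = 5.806 × 10^-5 / 0.02542 = 0.002284 mol/L
[IO3^-]_original = 0.002284 × 100.0/9.772 = 0.02337 mol/L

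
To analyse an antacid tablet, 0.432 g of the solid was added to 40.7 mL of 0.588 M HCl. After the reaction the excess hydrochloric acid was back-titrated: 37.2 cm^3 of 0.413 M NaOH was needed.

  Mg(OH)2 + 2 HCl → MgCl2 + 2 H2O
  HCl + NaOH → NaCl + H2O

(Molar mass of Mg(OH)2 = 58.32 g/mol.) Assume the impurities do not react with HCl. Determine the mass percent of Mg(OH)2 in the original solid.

57.8 %

n(HCl) added = 0.0407 × 0.588 = 0.0239 mol
n(NaOH) used in back-titration = 0.0372 × 0.413 = 0.0154 mol
n(HCl) left over = 0.0154 mol (1:1 ratio)
n(HCl) consumed by analyte = 0.0239 − 0.0154 = 8.57 × 10^-3 mol
From the 1:2 ratio, n(Mg(OH)2) = 1/2 × 8.57 × 10^-3 = 4.28 × 10^-3 mol
mass of Mg(OH)2 = 4.28 × 10^-3 × 58.32 = 0.250 g
% Mg(OH)2 = 0.250 / 0.432 × 100 = 57.8 %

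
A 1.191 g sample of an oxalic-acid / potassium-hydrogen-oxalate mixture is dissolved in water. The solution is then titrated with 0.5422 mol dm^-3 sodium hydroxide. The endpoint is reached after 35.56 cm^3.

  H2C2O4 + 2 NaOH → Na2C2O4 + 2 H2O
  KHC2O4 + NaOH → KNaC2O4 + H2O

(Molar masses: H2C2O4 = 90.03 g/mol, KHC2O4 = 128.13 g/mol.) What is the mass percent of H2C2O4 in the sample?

n(NaOH) = 0.03556 × 0.5422 = 0.01928 mol
Let x = n(H2C2O4), y = n(KHC2O4).
Titrant: 2x + 1y = 0.01928;  mass: 90.03x + 128.13y = 1.191
Solving, x = 7.697 × 10^-3 mol, y = 3.887 × 10^-3 mol
mass of H2C2O4 = 7.697 × 10^-3 × 90.03 = 0.6929 g
% H2C2O4 = 0.6929 / 1.191 × 100 = 58.18 %

58.18 %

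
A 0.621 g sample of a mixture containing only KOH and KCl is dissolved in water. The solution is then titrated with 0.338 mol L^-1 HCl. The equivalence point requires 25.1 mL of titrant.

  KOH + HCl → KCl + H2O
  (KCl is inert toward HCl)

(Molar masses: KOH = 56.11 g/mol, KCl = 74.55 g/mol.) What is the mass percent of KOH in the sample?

n(HCl) = 0.0251 × 0.338 = 8.48 × 10^-3 mol
Let x = n(KOH), y = n(KCl).
Titrant: 1x = 8.48 × 10^-3;  mass: 56.11x + 74.55y = 0.621
Solving, x = 8.48 × 10^-3 mol, y = 1.94 × 10^-3 mol
mass of KOH = 8.48 × 10^-3 × 56.11 = 0.476 g
% KOH = 0.476 / 0.621 × 100 = 76.7 %

76.7 %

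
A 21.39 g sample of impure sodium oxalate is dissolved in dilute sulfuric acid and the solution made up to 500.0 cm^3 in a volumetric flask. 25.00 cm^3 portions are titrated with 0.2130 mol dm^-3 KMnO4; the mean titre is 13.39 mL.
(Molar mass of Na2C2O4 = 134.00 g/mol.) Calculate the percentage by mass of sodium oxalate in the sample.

2 MnO4^- + 5 C2O4^2- + 16 H^+ → 2 Mn^2+ + 10 CO2 + 8 H2O
n(KMnO4) per titration = 0.01339 × 0.2130 = 2.852 × 10^-3 mol
From the 5:2 ratio, n(Na2C2O4) in each aliquot = 5/2 × 2.852 × 10^-3 = 7.130 × 10^-3 mol
n(Na2C2O4) in the whole flask = 7.130 × 10^-3 × 500.0/25.00 = 0.1426 mol
mass of Na2C2O4 = 0.1426 × 134.00 = 19.11 g
% Na2C2O4 = 19.11 / 21.39 × 100 = 89.34 %

89.34 %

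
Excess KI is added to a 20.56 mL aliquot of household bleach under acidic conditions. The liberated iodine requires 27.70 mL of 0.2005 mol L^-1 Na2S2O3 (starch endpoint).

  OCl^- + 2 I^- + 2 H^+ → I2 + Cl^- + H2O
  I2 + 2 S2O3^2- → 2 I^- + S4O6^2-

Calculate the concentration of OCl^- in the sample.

n(S2O3^2-) = 0.02770 × 0.2005 = 5.554 × 10^-3 mol
n(I2) = n(S2O3^2-)/2 = 2.777 × 10^-3 mol
n(OCl^-) in the aliquot = 2.777 × 10^-3 mol (1:1 ratio)
[OCl^-] = 2.777 × 10^-3 / 0.02056 = 0.1351 mol/L

0.1351 mol/L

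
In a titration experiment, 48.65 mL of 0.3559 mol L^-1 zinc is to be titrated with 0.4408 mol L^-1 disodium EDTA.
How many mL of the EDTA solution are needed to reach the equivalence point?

39.28 mL

Zn^2+ + EDTA^4- → [Zn(EDTA)]^2-
n(Zn2+) = 0.04865 L × 0.3559 mol/L = 0.01731 mol
n(EDTA) = 0.01731 mol (1:1 stoichiometry)
V(EDTA) = 0.01731 mol / 0.4408 mol/L = 0.03928 L = 39.28 mL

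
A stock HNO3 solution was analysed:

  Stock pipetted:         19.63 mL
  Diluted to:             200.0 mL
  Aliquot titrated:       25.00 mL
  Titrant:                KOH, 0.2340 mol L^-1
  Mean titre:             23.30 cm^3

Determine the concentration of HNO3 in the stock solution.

2.222 mol/L

HNO3 + KOH → KNO3 + H2O
n(KOH) = 0.02330 × 0.2340 = 5.452 × 10^-3 mol
n(HNO3) in the aliquot = 5.452 × 10^-3 mol (1:1 ratio)
[HNO3]_dilute = 5.452 × 10^-3 / 0.02500 = 0.2181 mol/L
Dilution factor = 200.0 / 19.63 = 10.19
[HNO3]_stock = 0.2181 × 10.19 = 2.222 mol/L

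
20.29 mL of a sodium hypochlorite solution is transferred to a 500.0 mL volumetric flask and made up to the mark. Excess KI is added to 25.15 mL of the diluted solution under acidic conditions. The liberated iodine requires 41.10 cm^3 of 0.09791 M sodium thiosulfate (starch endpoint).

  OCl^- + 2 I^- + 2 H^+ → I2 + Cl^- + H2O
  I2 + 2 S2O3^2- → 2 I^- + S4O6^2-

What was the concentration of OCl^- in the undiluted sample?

1.971 M

n(S2O3^2-) = 0.04110 × 0.09791 = 4.024 × 10^-3 mol
n(I2) = n(S2O3^2-)/2 = 2.012 × 10^-3 mol
n(OCl^-) in the aliquot = 2.012 × 10^-3 mol (1:1 ratio)
[OCl^-]_dilute = 2.012 × 10^-3 / 0.02515 = 0.08000 mol/L
[OCl^-]_original = 0.08000 × 500.0/20.29 = 1.971 mol/L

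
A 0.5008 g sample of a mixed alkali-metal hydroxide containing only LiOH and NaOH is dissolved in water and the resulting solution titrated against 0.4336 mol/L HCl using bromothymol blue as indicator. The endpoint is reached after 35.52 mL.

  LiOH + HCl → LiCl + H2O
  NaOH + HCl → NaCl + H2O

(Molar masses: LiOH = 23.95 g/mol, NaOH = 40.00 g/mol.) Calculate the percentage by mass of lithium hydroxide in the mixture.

34.34 %

n(HCl) = 0.03552 × 0.4336 = 0.01540 mol
Let x = n(LiOH), y = n(NaOH).
Titrant: 1x + 1y = 0.01540;  mass: 23.95x + 40.00y = 0.5008
Solving, x = 7.181 × 10^-3 mol, y = 8.220 × 10^-3 mol
mass of LiOH = 7.181 × 10^-3 × 23.95 = 0.1720 g
% LiOH = 0.1720 / 0.5008 × 100 = 34.34 %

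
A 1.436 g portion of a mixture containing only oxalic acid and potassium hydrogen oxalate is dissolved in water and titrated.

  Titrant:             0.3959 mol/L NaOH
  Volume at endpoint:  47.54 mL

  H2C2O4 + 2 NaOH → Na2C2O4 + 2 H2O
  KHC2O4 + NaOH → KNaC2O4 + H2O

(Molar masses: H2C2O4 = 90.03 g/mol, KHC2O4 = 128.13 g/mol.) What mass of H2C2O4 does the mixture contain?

n(NaOH) = 0.04754 × 0.3959 = 0.01882 mol
Let x = n(H2C2O4), y = n(KHC2O4).
Titrant: 2x + 1y = 0.01882;  mass: 90.03x + 128.13y = 1.436
Solving, x = 5.869 × 10^-3 mol, y = 7.084 × 10^-3 mol
mass of H2C2O4 = 5.869 × 10^-3 × 90.03 = 0.5284 g

0.5284 g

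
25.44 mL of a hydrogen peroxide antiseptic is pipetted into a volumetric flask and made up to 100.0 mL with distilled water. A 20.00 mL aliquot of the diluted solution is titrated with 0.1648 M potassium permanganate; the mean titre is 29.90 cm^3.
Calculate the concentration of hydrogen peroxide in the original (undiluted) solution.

2 MnO4^- + 5 H2O2 + 6 H^+ → 2 Mn^2+ + 5 O2 + 8 H2O
n(KMnO4) = 0.02990 × 0.1648 = 4.928 × 10^-3 mol
From the 5:2 ratio, n(H2O2) in the aliquot = 5/2 × 4.928 × 10^-3 = 0.01232 mol
[H2O2]_dilute = 0.01232 / 0.02000 = 0.6159 mol/L
Dilution factor = 100.0 / 25.44 = 3.931
[H2O2]_stock = 0.6159 × 3.931 = 2.421 mol/L

2.421 M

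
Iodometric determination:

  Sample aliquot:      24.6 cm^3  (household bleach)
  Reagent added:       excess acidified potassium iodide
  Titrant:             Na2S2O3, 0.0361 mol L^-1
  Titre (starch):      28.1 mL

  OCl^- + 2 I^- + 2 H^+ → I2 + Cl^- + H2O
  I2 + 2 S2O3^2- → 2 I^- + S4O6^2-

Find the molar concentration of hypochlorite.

n(S2O3^2-) = 0.0281 × 0.0361 = 1.01 × 10^-3 mol
n(I2) = n(S2O3^2-)/2 = 5.07 × 10^-4 mol
n(OCl^-) in the aliquot = 5.07 × 10^-4 mol (1:1 ratio)
[OCl^-] = 5.07 × 10^-4 / 0.0246 = 0.0206 mol/L

0.0206 mol/L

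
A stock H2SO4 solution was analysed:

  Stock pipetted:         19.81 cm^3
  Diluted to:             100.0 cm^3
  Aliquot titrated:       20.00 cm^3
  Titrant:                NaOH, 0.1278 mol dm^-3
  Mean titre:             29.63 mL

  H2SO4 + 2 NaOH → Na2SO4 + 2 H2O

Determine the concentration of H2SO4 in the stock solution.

n(NaOH) = 0.02963 × 0.1278 = 3.787 × 10^-3 mol
From the 1:2 ratio, n(H2SO4) in the aliquot = 1/2 × 3.787 × 10^-3 = 1.893 × 10^-3 mol
[H2SO4]_dilute = 1.893 × 10^-3 / 0.02000 = 0.09467 mol/L
Dilution factor = 100.0 / 19.81 = 5.048
[H2SO4]_stock = 0.09467 × 5.048 = 0.4779 mol/L

0.4779 mol/L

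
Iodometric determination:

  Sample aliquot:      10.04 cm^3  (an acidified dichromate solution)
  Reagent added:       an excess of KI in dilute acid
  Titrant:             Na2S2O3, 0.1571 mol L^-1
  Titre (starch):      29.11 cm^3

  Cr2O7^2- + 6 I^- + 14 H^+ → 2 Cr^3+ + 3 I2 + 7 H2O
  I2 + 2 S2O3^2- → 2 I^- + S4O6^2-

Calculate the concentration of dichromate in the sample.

n(S2O3^2-) = 0.02911 × 0.1571 = 4.573 × 10^-3 mol
n(I2) = n(S2O3^2-)/2 = 2.287 × 10^-3 mol
From the 1:3 ratio, n(Cr2O7^2-) in the aliquot = 1/3 × 2.287 × 10^-3 = 7.622 × 10^-4 mol
[Cr2O7^2-] = 7.622 × 10^-4 / 0.01004 = 0.07592 mol/L

0.07592 mol/L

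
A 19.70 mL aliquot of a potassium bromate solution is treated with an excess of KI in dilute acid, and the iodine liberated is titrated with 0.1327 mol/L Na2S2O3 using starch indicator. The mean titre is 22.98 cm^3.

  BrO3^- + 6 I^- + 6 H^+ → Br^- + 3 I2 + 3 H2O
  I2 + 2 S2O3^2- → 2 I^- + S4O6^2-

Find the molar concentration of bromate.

0.02580 mol/L

n(S2O3^2-) = 0.02298 × 0.1327 = 3.049 × 10^-3 mol
n(I2) = n(S2O3^2-)/2 = 1.525 × 10^-3 mol
From the 1:3 ratio, n(BrO3^-) in the aliquot = 1/3 × 1.525 × 10^-3 = 5.082 × 10^-4 mol
[BrO3^-] = 5.082 × 10^-4 / 0.01970 = 0.02580 mol/L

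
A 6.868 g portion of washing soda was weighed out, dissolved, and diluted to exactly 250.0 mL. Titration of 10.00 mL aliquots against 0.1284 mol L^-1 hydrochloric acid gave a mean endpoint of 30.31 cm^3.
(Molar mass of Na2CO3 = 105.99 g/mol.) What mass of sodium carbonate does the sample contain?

5.156 g

Na2CO3 + 2 HCl → 2 NaCl + H2O + CO2
n(HCl) per titration = 0.03031 × 0.1284 = 3.892 × 10^-3 mol
From the 1:2 ratio, n(Na2CO3) in each aliquot = 1/2 × 3.892 × 10^-3 = 1.946 × 10^-3 mol
n(Na2CO3) in the whole flask = 1.946 × 10^-3 × 250.0/10.00 = 0.04865 mol
mass of Na2CO3 = 0.04865 × 105.99 = 5.156 g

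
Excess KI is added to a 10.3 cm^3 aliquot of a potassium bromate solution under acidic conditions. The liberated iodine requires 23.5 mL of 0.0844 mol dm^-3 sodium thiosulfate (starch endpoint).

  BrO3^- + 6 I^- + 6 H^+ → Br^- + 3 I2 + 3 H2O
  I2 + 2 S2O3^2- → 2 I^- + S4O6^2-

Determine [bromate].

0.0321 mol/L

n(S2O3^2-) = 0.0235 × 0.0844 = 1.98 × 10^-3 mol
n(I2) = n(S2O3^2-)/2 = 9.92 × 10^-4 mol
From the 1:3 ratio, n(BrO3^-) in the aliquot = 1/3 × 9.92 × 10^-4 = 3.31 × 10^-4 mol
[BrO3^-] = 3.31 × 10^-4 / 0.0103 = 0.0321 mol/L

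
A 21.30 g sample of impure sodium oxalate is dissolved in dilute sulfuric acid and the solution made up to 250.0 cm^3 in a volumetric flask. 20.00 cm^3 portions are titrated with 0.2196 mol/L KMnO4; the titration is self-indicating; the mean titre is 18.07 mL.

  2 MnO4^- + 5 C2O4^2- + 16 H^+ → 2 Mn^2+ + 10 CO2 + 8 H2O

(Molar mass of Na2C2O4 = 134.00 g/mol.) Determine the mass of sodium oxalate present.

n(KMnO4) per titration = 0.01807 × 0.2196 = 3.968 × 10^-3 mol
From the 5:2 ratio, n(Na2C2O4) in each aliquot = 5/2 × 3.968 × 10^-3 = 9.920 × 10^-3 mol
n(Na2C2O4) in the whole flask = 9.920 × 10^-3 × 250.0/20.00 = 0.1240 mol
mass of Na2C2O4 = 0.1240 × 134.00 = 16.62 g

16.62 g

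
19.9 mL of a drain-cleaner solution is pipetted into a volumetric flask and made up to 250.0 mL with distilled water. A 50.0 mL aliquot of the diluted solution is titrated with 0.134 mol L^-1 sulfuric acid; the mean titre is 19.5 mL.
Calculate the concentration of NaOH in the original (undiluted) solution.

2 NaOH + H2SO4 → Na2SO4 + 2 H2O
n(H2SO4) = 0.0195 × 0.134 = 2.61 × 10^-3 mol
From the 2:1 ratio, n(NaOH) in the aliquot = 2/1 × 2.61 × 10^-3 = 5.23 × 10^-3 mol
[NaOH]_dilute = 5.23 × 10^-3 / 0.0500 = 0.105 mol/L
Dilution factor = 250.0 / 19.9 = 12.56
[NaOH]_stock = 0.105 × 12.56 = 1.31 mol/L

1.31 mol/L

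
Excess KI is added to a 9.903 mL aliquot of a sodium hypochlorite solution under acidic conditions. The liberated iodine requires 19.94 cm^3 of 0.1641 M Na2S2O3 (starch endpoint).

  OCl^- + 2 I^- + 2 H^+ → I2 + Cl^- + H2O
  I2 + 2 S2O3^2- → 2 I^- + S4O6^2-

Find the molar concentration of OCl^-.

n(S2O3^2-) = 0.01994 × 0.1641 = 3.272 × 10^-3 mol
n(I2) = n(S2O3^2-)/2 = 1.636 × 10^-3 mol
n(OCl^-) in the aliquot = 1.636 × 10^-3 mol (1:1 ratio)
[OCl^-] = 1.636 × 10^-3 / 0.009903 = 0.1652 mol/L

0.1652 M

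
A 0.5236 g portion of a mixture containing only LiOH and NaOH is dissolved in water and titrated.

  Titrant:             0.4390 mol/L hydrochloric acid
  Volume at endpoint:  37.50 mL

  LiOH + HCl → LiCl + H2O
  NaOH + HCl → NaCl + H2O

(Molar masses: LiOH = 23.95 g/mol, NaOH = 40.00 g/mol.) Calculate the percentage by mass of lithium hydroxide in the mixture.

n(HCl) = 0.03750 × 0.4390 = 0.01646 mol
Let x = n(LiOH), y = n(NaOH).
Titrant: 1x + 1y = 0.01646;  mass: 23.95x + 40.00y = 0.5236
Solving, x = 8.405 × 10^-3 mol, y = 8.058 × 10^-3 mol
mass of LiOH = 8.405 × 10^-3 × 23.95 = 0.2013 g
% LiOH = 0.2013 / 0.5236 × 100 = 38.45 %

38.45 %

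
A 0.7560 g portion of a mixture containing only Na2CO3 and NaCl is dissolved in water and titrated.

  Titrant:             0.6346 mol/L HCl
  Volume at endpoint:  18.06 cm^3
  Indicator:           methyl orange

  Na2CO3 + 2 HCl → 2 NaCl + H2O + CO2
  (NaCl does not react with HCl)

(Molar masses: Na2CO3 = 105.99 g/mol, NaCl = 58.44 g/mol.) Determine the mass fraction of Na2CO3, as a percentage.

n(HCl) = 0.01806 × 0.6346 = 0.01146 mol
Let x = n(Na2CO3), y = n(NaCl).
Titrant: 2x = 0.01146;  mass: 105.99x + 58.44y = 0.7560
Solving, x = 5.730 × 10^-3 mol, y = 2.543 × 10^-3 mol
mass of Na2CO3 = 5.730 × 10^-3 × 105.99 = 0.6074 g
% Na2CO3 = 0.6074 / 0.7560 × 100 = 80.34 %

80.34 %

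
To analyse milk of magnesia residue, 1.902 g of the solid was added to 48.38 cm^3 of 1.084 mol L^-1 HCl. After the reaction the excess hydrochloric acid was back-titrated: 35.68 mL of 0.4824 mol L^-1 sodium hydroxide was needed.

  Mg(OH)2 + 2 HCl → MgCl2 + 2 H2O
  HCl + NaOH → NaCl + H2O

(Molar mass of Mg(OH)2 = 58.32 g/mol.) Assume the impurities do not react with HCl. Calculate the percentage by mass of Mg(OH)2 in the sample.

54.01 %

n(HCl) added = 0.04838 × 1.084 = 0.05244 mol
n(NaOH) used in back-titration = 0.03568 × 0.4824 = 0.01721 mol
n(HCl) left over = 0.01721 mol (1:1 ratio)
n(HCl) consumed by analyte = 0.05244 − 0.01721 = 0.03523 mol
From the 1:2 ratio, n(Mg(OH)2) = 1/2 × 0.03523 = 0.01762 mol
mass of Mg(OH)2 = 0.01762 × 58.32 = 1.027 g
% Mg(OH)2 = 1.027 / 1.902 × 100 = 54.01 %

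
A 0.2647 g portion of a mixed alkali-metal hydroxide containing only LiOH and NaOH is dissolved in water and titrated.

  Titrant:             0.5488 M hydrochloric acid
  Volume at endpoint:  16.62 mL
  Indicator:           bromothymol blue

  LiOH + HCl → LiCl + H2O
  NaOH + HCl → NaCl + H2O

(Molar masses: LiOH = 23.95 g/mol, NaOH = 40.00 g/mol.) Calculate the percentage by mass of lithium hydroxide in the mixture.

56.45 %

n(HCl) = 0.01662 × 0.5488 = 9.121 × 10^-3 mol
Let x = n(LiOH), y = n(NaOH).
Titrant: 1x + 1y = 9.121 × 10^-3;  mass: 23.95x + 40.00y = 0.2647
Solving, x = 6.239 × 10^-3 mol, y = 2.882 × 10^-3 mol
mass of LiOH = 6.239 × 10^-3 × 23.95 = 0.1494 g
% LiOH = 0.1494 / 0.2647 × 100 = 56.45 %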